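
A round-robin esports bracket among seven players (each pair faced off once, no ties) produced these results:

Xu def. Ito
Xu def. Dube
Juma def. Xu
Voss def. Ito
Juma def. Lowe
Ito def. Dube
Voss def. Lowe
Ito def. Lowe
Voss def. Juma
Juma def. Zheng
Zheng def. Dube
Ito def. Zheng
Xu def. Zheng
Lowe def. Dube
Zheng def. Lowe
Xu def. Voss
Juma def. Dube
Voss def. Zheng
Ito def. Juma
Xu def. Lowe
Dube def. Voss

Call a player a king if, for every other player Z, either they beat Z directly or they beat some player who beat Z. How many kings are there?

Dube cannot reach Xu in two steps.
Zheng cannot reach Xu, Juma, Ito in two steps.
Xu reaches everyone (king).
Juma reaches everyone (king).
Voss reaches everyone (king).
Lowe cannot reach Zheng, Xu, Juma, Ito in two steps.
Ito reaches everyone (king).
Kings: Xu, Juma, Voss, Ito — 4.

4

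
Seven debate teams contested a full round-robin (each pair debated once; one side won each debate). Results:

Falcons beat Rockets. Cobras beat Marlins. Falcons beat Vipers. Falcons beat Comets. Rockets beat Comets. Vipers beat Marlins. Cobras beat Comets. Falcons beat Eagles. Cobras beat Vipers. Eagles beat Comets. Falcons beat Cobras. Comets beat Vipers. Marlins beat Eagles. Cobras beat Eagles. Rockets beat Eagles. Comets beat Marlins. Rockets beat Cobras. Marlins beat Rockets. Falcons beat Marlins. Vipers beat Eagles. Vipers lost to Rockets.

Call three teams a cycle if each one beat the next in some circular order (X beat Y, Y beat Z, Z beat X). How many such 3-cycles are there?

Win totals: Rockets 4, Marlins 2, Falcons 6, Comets 2, Vipers 2, Cobras 4, Eagles 1.
A team with w wins dominates both others in C(w,2) triples; summing gives 6 + 1 + 15 + 1 + 1 + 6 + 0 = 30 transitive triples.
Total triples C(7,3) = 35, so cyclic triples = 35 − 30 = 5.

5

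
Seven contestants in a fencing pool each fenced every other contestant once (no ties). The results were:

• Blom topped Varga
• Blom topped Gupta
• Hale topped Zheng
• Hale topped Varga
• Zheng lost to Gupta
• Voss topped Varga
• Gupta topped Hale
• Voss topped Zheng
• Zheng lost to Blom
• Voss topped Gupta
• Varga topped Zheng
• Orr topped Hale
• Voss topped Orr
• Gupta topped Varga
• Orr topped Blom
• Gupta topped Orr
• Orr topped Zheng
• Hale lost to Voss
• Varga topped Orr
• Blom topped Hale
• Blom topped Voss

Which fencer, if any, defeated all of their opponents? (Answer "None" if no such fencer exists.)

Highest win total is Voss with 5 (out of 6 possible).
Voss lost to Blom, so no fencer went undefeated.

None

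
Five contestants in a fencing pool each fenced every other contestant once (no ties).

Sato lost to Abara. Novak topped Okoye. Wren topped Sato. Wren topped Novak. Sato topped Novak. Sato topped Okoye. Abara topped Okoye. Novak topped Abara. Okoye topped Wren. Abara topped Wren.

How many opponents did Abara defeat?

Abara's results: beat Sato, Okoye, Wren; lost to Novak.
That is 3 wins.

3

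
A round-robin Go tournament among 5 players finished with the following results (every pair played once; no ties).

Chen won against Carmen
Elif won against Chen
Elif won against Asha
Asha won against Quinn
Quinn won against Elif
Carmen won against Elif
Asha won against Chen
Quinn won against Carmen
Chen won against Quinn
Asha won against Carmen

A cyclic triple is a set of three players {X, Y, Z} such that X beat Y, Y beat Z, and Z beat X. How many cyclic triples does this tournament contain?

4

Win totals: Asha 3, Elif 2, Carmen 1, Quinn 2, Chen 2.
A player with w wins dominates both others in C(w,2) triples; summing gives 3 + 1 + 0 + 1 + 1 = 6 transitive triples.
Total triples C(5,3) = 10, so cyclic triples = 10 − 6 = 4.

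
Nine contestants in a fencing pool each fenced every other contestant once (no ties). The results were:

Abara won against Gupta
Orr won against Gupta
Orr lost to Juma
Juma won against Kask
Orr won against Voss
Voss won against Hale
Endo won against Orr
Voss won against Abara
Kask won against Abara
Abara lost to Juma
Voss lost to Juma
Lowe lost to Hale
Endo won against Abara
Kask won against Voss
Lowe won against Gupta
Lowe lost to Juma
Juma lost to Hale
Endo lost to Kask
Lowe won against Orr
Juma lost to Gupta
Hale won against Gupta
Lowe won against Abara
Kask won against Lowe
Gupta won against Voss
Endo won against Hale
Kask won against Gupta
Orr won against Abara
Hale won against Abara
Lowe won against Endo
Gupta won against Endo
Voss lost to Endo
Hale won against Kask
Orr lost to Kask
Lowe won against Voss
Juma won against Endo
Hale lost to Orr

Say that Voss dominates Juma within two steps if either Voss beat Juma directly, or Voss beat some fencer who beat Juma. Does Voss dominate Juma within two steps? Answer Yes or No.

Yes

Voss did not beat Juma directly.
Voss beat Hale, Abara. Of those, Hale beat Juma.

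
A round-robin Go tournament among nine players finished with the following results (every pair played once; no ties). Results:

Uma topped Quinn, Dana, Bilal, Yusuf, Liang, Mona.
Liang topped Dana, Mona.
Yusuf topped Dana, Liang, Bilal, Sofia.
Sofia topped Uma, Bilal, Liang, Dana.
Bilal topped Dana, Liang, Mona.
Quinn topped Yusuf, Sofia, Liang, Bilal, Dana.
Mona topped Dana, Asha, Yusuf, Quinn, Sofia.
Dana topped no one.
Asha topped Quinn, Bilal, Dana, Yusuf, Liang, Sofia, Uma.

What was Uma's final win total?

6

Uma's results: beat Dana, Mona, Yusuf, Quinn, Liang, Bilal; lost to Sofia, Asha.
That is 6 wins.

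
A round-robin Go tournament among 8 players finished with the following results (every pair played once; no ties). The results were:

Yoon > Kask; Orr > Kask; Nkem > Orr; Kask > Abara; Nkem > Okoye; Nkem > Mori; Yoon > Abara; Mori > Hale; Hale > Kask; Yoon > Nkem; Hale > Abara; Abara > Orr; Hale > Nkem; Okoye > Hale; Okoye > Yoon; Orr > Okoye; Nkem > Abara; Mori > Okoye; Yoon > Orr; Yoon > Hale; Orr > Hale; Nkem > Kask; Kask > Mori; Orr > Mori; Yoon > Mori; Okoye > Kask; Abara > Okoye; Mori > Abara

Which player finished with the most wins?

Yoon

Win totals: Yoon 6, Okoye 3, Nkem 5, Kask 2, Orr 4, Hale 3, Abara 2, Mori 3.
Yoon leads with 6 wins (next highest: 5).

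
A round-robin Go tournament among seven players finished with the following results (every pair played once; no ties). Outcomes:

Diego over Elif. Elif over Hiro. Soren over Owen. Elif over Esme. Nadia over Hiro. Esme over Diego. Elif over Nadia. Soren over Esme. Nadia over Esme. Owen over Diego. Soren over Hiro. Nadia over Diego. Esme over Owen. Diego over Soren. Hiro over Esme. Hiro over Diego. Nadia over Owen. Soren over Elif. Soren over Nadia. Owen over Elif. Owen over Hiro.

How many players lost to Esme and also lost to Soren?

Esme beat: Diego, Owen.
Soren beat: Hiro, Elif, Owen, Nadia, Esme.
Both beat: Owen — 1.

1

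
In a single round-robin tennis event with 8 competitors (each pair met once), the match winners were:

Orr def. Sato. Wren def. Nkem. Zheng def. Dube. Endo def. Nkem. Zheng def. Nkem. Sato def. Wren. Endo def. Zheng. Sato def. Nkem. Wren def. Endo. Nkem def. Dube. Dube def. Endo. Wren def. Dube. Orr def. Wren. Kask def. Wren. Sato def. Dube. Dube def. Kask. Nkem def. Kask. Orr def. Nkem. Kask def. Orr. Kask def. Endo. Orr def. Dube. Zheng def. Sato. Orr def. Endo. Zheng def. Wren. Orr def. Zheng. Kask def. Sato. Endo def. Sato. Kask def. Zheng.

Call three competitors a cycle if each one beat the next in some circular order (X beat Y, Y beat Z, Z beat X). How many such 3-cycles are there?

Win totals: Zheng 4, Nkem 2, Dube 2, Endo 3, Kask 5, Orr 6, Sato 3, Wren 3.
A competitor with w wins dominates both others in C(w,2) triples; summing gives 6 + 1 + 1 + 3 + 10 + 15 + 3 + 3 = 42 transitive triples.
Total triples C(8,3) = 56, so cyclic triples = 56 − 42 = 14.

14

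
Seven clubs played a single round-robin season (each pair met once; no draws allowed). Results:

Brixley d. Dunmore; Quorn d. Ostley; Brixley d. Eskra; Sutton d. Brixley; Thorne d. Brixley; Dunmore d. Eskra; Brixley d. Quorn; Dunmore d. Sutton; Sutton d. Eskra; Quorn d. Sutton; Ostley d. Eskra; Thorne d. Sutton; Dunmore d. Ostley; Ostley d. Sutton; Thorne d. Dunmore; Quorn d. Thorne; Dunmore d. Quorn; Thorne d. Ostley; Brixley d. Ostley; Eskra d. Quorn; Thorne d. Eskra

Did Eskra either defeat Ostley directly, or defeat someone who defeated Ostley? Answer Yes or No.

Yes

Eskra did not beat Ostley directly.
Eskra beat Quorn. Of those, Quorn beat Ostley.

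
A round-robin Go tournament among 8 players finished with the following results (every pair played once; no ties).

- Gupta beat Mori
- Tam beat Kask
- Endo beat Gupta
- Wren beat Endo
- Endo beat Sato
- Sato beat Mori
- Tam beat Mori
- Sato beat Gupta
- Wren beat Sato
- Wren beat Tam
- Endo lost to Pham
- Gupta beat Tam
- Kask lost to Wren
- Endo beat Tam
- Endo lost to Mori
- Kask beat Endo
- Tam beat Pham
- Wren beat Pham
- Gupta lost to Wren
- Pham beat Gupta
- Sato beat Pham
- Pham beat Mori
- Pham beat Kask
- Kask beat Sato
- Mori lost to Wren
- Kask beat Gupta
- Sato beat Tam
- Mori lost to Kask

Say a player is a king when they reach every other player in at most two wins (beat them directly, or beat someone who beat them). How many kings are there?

1

Sato cannot reach Wren in two steps.
Gupta cannot reach Sato, Wren in two steps.
Endo cannot reach Wren in two steps.
Wren reaches everyone (king).
Pham cannot reach Wren in two steps.
Tam cannot reach Wren in two steps.
Kask cannot reach Wren in two steps.
Mori cannot reach Wren, Pham, Kask in two steps.
Kings: Wren — 1.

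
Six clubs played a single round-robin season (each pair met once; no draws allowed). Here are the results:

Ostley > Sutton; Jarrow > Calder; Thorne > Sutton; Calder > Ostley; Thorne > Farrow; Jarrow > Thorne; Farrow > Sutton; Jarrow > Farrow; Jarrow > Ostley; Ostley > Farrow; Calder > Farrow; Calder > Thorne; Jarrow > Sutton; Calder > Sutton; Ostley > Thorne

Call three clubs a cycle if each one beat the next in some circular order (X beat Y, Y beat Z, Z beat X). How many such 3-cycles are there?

0

Win totals: Jarrow 5, Sutton 0, Ostley 3, Thorne 2, Calder 4, Farrow 1.
A club with w wins dominates both others in C(w,2) triples; summing gives 10 + 0 + 3 + 1 + 6 + 0 = 20 transitive triples.
Total triples C(6,3) = 20, so cyclic triples = 20 − 20 = 0.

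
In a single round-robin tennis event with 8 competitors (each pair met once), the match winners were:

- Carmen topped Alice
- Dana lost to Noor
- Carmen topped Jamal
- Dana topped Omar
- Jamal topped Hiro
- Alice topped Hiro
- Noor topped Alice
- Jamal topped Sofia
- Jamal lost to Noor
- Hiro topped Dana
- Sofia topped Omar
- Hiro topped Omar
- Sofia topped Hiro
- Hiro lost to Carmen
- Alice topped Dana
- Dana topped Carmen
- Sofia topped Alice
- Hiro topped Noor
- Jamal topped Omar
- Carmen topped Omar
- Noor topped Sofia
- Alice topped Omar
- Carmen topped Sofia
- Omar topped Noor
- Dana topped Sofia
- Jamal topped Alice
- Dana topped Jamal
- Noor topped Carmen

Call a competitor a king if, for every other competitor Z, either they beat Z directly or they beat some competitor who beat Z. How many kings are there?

Omar cannot reach Hiro in two steps.
Sofia cannot reach Jamal, Carmen in two steps.
Jamal cannot reach Carmen in two steps.
Hiro reaches everyone (king).
Carmen reaches everyone (king).
Dana reaches everyone (king).
Noor reaches everyone (king).
Alice reaches everyone (king).
Kings: Hiro, Carmen, Dana, Noor, Alice — 5.

5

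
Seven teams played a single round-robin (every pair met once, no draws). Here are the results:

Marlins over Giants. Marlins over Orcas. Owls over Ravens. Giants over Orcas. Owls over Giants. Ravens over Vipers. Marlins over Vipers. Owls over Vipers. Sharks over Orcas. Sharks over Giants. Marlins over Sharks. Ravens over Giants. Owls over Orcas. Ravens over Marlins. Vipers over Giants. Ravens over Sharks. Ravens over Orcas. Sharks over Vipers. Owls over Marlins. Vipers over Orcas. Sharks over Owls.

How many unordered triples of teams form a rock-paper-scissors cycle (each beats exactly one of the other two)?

Win totals: Ravens 5, Owls 5, Vipers 2, Orcas 0, Marlins 4, Giants 1, Sharks 4.
A team with w wins dominates both others in C(w,2) triples; summing gives 10 + 10 + 1 + 0 + 6 + 0 + 6 = 33 transitive triples.
Total triples C(7,3) = 35, so cyclic triples = 35 − 33 = 2.

2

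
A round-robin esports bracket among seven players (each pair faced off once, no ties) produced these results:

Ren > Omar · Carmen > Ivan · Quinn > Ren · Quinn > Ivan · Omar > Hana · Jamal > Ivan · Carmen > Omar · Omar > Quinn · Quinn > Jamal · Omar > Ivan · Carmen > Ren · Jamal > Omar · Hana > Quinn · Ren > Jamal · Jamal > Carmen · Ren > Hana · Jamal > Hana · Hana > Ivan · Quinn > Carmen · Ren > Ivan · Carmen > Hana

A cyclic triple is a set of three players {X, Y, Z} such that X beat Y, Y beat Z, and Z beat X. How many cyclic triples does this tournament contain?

7

Win totals: Ren 4, Omar 3, Ivan 0, Jamal 4, Quinn 4, Hana 2, Carmen 4.
A player with w wins dominates both others in C(w,2) triples; summing gives 6 + 3 + 0 + 6 + 6 + 1 + 6 = 28 transitive triples.
Total triples C(7,3) = 35, so cyclic triples = 35 − 28 = 7.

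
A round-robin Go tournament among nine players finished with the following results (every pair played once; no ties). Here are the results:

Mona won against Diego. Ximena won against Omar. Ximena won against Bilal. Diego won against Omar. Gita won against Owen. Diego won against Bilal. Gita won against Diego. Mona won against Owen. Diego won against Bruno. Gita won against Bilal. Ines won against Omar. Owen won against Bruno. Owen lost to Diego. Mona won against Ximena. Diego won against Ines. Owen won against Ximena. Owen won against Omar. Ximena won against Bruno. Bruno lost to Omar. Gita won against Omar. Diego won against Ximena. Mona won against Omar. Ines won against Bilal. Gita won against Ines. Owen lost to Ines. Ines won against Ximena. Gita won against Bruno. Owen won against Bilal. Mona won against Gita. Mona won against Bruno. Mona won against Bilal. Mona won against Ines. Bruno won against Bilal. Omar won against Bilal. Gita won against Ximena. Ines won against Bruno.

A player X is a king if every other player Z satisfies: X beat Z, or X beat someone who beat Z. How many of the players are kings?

Bruno cannot reach Diego, Mona, Owen, Omar, Ines, Gita, Ximena in two steps.
Diego cannot reach Mona, Gita in two steps.
Mona reaches everyone (king).
Owen cannot reach Diego, Mona, Ines, Gita in two steps.
Omar cannot reach Diego, Mona, Owen, Ines, Gita, Ximena in two steps.
Ines cannot reach Diego, Mona, Gita in two steps.
Gita cannot reach Mona in two steps.
Bilal cannot reach Bruno, Diego, Mona, Owen, Omar, Ines, Gita, Ximena in two steps.
Ximena cannot reach Diego, Mona, Owen, Ines, Gita in two steps.
Kings: Mona — 1.

1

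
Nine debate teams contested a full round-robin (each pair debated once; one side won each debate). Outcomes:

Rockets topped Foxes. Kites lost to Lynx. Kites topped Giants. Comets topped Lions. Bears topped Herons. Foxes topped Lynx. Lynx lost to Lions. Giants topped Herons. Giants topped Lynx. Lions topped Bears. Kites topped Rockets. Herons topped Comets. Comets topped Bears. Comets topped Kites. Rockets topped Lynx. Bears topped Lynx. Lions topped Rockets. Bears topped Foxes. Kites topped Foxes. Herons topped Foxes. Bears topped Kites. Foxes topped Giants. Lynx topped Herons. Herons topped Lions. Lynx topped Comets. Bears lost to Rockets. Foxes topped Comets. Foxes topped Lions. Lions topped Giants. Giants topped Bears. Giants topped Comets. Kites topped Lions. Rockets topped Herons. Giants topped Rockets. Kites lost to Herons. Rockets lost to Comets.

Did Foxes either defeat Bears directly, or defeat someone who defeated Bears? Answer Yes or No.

Foxes did not beat Bears directly.
Foxes beat Lynx, Lions, Giants, Comets. Of those, Lions beat Bears.

Yes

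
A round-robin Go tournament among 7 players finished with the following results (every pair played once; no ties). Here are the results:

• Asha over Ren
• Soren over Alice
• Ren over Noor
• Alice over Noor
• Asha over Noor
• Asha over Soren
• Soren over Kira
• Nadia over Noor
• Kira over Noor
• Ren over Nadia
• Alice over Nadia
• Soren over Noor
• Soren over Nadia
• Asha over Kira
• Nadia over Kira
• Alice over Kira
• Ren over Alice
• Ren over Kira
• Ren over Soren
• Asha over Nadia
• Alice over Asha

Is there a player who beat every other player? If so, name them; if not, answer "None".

Highest win total is Ren with 5 (out of 6 possible).
Ren lost to Asha, so no player went undefeated.

None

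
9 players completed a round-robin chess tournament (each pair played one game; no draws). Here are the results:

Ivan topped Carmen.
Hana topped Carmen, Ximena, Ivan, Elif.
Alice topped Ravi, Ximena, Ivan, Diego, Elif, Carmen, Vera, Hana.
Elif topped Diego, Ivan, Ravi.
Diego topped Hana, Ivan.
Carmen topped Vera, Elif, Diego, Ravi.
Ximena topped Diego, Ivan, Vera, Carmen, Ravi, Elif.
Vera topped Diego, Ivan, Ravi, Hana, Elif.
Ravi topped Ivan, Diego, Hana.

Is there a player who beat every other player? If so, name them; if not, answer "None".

Alice has 8 wins out of 8 opponents — a perfect record.

Alice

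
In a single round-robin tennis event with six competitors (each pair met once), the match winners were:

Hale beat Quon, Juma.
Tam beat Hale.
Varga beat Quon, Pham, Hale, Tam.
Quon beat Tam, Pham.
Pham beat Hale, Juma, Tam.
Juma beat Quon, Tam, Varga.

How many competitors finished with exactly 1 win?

Win totals: Hale 2, Varga 4, Quon 2, Pham 3, Juma 3, Tam 1.
Exactly 1: Tam — 1 competitor.

1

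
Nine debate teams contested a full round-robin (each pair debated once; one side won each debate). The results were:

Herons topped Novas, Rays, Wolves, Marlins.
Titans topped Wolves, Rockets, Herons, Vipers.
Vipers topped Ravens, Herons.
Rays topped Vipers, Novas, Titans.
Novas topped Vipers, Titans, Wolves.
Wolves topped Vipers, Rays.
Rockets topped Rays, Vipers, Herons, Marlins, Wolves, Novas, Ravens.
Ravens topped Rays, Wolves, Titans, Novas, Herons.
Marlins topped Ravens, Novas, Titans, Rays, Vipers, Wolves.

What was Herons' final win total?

Herons' results: beat Novas, Wolves, Marlins, Rays; lost to Titans, Ravens, Vipers, Rockets.
That is 4 wins.

4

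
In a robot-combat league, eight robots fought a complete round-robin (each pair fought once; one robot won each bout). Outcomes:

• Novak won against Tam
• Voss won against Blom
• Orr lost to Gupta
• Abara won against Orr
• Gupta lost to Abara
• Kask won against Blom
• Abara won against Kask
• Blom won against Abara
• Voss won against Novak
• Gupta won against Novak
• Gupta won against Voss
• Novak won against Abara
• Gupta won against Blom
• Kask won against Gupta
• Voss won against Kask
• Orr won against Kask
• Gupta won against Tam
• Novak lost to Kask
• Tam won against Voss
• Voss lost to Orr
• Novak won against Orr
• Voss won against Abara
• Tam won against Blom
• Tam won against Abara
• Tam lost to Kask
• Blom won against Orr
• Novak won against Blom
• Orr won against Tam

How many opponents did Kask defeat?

4

Kask's results: beat Blom, Tam, Gupta, Novak; lost to Abara, Voss, Orr.
That is 4 wins.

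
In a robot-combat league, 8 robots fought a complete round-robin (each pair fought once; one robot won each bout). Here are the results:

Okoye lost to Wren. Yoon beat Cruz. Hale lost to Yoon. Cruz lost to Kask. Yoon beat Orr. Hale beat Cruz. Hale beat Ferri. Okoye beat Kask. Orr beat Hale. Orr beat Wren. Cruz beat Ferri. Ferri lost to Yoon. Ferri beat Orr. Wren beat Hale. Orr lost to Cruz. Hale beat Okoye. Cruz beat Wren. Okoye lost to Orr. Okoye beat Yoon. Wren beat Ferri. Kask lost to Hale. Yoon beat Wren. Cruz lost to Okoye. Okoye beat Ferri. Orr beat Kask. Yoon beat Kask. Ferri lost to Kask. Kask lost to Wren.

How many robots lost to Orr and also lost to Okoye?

Orr beat: Kask, Hale, Wren, Okoye.
Okoye beat: Yoon, Kask, Cruz, Ferri.
Both beat: Kask — 1.

1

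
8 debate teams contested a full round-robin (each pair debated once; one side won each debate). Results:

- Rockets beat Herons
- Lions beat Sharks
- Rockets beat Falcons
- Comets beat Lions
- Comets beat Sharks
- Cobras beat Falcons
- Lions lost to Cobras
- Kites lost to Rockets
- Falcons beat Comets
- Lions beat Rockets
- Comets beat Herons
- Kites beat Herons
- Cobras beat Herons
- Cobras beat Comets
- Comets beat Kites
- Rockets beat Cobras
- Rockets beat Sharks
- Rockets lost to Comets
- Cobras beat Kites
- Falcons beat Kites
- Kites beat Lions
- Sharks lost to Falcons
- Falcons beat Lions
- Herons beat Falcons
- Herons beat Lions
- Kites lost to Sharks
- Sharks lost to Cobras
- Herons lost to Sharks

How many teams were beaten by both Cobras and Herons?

2

Cobras beat: Lions, Comets, Kites, Herons, Sharks, Falcons.
Herons beat: Lions, Falcons.
Both beat: Lions, Falcons — 2.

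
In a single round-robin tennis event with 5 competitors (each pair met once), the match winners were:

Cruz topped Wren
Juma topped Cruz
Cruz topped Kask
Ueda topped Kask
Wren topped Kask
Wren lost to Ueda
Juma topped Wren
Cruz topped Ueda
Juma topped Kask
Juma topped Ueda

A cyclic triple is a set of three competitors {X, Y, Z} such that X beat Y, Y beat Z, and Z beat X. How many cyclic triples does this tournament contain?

Win totals: Juma 4, Wren 1, Ueda 2, Kask 0, Cruz 3.
A competitor with w wins dominates both others in C(w,2) triples; summing gives 6 + 0 + 1 + 0 + 3 = 10 transitive triples.
Total triples C(5,3) = 10, so cyclic triples = 10 − 10 = 0.

0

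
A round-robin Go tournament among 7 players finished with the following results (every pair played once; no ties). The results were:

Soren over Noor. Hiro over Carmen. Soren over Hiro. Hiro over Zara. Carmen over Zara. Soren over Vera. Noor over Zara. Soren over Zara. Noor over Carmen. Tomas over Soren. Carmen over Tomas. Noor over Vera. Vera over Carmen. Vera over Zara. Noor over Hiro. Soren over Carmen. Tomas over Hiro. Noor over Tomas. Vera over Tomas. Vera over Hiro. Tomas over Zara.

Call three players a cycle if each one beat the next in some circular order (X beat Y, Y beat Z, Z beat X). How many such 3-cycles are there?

4

Win totals: Zara 0, Carmen 2, Tomas 3, Noor 5, Soren 5, Vera 4, Hiro 2.
A player with w wins dominates both others in C(w,2) triples; summing gives 0 + 1 + 3 + 10 + 10 + 6 + 1 = 31 transitive triples.
Total triples C(7,3) = 35, so cyclic triples = 35 − 31 = 4.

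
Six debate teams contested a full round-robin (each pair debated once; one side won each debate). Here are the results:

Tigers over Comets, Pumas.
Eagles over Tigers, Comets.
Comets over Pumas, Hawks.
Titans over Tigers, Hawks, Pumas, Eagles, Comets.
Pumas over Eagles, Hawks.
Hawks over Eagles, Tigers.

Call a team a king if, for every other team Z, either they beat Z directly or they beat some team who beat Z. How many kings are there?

1

Pumas cannot reach Titans in two steps.
Hawks cannot reach Titans in two steps.
Titans reaches everyone (king).
Tigers cannot reach Titans in two steps.
Comets cannot reach Titans in two steps.
Eagles cannot reach Titans in two steps.
Kings: Titans — 1.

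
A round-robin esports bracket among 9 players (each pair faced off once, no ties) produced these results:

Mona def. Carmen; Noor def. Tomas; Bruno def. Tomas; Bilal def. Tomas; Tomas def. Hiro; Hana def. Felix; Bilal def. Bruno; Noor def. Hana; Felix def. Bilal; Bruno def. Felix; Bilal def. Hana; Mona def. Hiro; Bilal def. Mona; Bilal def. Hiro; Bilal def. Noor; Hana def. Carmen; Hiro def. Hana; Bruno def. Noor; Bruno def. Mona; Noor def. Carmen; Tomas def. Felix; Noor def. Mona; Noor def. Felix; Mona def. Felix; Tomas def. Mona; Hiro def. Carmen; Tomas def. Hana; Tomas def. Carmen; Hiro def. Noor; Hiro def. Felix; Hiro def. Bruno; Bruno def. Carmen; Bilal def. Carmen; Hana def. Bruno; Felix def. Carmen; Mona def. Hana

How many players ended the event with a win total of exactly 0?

Win totals: Mona 4, Carmen 0, Hiro 5, Noor 5, Tomas 5, Felix 2, Bruno 5, Bilal 7, Hana 3.
Exactly 0: Carmen — 1 player.

1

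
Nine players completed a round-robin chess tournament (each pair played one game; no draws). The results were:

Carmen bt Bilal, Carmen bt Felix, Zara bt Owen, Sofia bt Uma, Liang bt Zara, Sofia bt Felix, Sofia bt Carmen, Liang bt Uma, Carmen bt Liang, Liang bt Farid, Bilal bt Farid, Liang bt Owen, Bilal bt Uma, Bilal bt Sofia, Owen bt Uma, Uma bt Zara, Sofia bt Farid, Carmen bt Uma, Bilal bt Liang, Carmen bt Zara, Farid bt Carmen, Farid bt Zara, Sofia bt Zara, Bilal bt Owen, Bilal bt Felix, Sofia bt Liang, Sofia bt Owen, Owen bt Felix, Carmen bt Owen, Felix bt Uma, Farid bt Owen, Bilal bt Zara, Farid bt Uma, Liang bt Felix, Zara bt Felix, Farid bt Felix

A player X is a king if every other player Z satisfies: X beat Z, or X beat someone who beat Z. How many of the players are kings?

3

Bilal reaches everyone (king).
Farid cannot reach Sofia in two steps.
Felix cannot reach Bilal, Farid, Liang, Sofia, Owen, Carmen in two steps.
Liang cannot reach Bilal, Sofia in two steps.
Sofia reaches everyone (king).
Owen cannot reach Bilal, Farid, Liang, Sofia, Carmen in two steps.
Uma cannot reach Bilal, Farid, Liang, Sofia, Carmen in two steps.
Zara cannot reach Bilal, Farid, Liang, Sofia, Carmen in two steps.
Carmen reaches everyone (king).
Kings: Bilal, Sofia, Carmen — 3.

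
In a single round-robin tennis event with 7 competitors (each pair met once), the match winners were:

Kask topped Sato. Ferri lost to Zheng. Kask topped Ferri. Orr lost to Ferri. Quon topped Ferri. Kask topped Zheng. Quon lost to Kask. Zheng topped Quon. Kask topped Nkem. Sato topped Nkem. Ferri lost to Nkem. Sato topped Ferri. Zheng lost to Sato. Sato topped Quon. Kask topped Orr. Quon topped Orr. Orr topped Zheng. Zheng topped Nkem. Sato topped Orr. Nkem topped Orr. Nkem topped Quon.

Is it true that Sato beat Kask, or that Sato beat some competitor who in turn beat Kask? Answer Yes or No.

Sato did not beat Kask directly.
Sato beat Ferri, Quon, Zheng, Orr, Nkem, but each of them lost to Kask. No two-step path.

No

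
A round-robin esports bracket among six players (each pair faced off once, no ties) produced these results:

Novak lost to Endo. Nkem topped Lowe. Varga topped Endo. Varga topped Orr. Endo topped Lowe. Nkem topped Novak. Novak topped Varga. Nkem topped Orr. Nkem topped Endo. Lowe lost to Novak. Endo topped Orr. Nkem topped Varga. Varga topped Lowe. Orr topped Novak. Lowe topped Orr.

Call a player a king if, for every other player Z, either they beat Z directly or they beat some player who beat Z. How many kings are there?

1

Endo cannot reach Nkem in two steps.
Orr cannot reach Endo, Nkem in two steps.
Novak cannot reach Nkem in two steps.
Lowe cannot reach Endo, Varga, Nkem in two steps.
Varga cannot reach Nkem in two steps.
Nkem reaches everyone (king).
Kings: Nkem — 1.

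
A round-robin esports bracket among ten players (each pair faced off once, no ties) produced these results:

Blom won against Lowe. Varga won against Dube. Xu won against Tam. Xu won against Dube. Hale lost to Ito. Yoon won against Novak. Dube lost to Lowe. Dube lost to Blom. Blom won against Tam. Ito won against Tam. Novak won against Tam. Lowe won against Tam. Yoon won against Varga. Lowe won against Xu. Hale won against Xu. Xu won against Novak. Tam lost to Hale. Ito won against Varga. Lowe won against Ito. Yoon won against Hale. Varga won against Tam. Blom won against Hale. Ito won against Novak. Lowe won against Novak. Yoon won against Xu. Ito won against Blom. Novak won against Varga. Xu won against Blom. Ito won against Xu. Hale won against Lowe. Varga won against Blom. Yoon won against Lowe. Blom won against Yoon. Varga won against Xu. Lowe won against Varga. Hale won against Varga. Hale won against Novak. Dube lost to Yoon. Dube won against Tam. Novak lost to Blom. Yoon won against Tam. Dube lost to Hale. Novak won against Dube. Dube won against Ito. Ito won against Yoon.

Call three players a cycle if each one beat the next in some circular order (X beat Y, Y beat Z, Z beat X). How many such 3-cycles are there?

17

Win totals: Blom 6, Hale 6, Novak 3, Lowe 6, Varga 4, Yoon 7, Dube 2, Tam 0, Ito 7, Xu 4.
A player with w wins dominates both others in C(w,2) triples; summing gives 15 + 15 + 3 + 15 + 6 + 21 + 1 + 0 + 21 + 6 = 103 transitive triples.
Total triples C(10,3) = 120, so cyclic triples = 120 − 103 = 17.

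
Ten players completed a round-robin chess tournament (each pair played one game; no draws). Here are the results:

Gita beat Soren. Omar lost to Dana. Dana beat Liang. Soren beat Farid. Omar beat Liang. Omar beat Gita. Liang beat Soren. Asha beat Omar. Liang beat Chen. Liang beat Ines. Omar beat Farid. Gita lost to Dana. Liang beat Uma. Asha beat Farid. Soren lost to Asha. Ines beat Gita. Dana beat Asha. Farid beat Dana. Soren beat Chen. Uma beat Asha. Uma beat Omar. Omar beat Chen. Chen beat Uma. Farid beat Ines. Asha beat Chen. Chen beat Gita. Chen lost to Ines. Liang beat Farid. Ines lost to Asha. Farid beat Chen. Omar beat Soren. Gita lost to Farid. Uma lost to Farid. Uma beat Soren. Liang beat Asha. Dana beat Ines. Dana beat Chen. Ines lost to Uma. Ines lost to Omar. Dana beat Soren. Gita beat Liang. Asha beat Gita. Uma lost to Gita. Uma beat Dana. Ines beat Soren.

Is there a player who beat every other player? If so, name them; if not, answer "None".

Highest win total is Dana with 7 (out of 9 possible).
Dana lost to Uma, Farid, so no player went undefeated.

None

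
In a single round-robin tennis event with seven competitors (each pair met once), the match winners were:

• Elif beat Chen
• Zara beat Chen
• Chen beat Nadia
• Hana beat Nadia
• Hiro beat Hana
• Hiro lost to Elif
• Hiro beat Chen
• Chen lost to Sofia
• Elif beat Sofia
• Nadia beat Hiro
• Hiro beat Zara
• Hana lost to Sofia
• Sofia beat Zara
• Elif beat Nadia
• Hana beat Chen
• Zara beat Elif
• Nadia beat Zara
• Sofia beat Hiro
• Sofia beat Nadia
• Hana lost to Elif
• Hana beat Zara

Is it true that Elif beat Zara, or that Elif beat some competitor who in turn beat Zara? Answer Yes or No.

Yes

Elif did not beat Zara directly.
Elif beat Nadia, Hana, Hiro, Chen, Sofia. Of those, Nadia beat Zara.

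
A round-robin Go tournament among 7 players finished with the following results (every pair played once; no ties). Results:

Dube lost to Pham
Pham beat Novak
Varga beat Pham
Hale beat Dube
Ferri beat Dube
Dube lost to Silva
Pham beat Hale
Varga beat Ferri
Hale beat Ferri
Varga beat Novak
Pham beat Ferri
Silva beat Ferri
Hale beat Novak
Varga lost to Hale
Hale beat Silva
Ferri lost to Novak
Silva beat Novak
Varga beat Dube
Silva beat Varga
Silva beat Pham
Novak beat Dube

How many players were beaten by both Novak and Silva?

2

Novak beat: Dube, Ferri.
Silva beat: Novak, Varga, Dube, Ferri, Pham.
Both beat: Dube, Ferri — 2.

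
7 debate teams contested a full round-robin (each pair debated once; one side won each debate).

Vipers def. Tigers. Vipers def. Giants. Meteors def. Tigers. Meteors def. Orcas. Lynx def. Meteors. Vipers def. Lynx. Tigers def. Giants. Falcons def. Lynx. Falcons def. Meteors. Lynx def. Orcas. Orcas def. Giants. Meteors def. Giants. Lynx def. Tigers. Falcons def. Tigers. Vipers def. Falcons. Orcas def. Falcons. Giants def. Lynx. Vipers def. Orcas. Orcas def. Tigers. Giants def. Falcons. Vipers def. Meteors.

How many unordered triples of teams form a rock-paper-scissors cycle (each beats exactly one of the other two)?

Win totals: Falcons 3, Vipers 6, Orcas 3, Lynx 3, Tigers 1, Giants 2, Meteors 3.
A team with w wins dominates both others in C(w,2) triples; summing gives 3 + 15 + 3 + 3 + 0 + 1 + 3 = 28 transitive triples.
Total triples C(7,3) = 35, so cyclic triples = 35 − 28 = 7.

7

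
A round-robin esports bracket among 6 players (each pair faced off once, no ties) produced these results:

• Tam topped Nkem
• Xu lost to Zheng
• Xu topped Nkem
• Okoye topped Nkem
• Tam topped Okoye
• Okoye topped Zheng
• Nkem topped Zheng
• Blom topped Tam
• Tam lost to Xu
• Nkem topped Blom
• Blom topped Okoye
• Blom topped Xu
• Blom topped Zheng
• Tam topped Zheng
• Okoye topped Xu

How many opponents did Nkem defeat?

Nkem's results: beat Blom, Zheng; lost to Tam, Okoye, Xu.
That is 2 wins.

2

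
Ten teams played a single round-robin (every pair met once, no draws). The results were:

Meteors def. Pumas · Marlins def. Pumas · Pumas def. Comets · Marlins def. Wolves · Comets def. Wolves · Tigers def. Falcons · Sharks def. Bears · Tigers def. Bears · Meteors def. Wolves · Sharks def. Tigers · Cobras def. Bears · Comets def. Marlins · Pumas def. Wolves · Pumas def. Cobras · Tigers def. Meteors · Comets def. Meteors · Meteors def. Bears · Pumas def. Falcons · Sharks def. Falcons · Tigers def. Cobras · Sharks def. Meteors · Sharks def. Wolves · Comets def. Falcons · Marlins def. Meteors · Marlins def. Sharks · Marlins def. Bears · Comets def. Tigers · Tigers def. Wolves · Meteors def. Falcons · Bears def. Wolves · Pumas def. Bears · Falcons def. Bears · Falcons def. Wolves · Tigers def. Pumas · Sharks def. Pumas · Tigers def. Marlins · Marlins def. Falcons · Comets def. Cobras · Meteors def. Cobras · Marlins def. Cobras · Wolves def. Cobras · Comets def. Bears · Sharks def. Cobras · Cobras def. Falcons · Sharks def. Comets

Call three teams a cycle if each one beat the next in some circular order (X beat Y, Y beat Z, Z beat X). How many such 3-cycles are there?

7

Win totals: Meteors 5, Falcons 2, Tigers 7, Comets 7, Bears 1, Sharks 8, Cobras 2, Pumas 5, Wolves 1, Marlins 7.
A team with w wins dominates both others in C(w,2) triples; summing gives 10 + 1 + 21 + 21 + 0 + 28 + 1 + 10 + 0 + 21 = 113 transitive triples.
Total triples C(10,3) = 120, so cyclic triples = 120 − 113 = 7.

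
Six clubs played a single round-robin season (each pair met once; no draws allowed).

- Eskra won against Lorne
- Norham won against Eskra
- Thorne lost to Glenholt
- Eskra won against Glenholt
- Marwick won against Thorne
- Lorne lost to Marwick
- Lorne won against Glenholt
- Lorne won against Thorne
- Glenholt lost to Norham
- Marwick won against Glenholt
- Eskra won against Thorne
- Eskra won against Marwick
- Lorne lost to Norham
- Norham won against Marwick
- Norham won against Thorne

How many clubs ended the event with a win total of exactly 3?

Win totals: Lorne 2, Glenholt 1, Eskra 4, Thorne 0, Norham 5, Marwick 3.
Exactly 3: Marwick — 1 club.

1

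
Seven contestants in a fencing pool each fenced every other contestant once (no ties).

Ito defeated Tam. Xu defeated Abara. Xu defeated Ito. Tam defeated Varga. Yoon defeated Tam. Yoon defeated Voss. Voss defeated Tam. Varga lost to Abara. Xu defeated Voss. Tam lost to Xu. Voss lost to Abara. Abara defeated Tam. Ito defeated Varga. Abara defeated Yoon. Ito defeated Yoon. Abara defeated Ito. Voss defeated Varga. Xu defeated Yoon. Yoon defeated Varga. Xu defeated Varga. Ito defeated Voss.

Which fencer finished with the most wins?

Xu

Win totals: Voss 2, Tam 1, Abara 5, Xu 6, Yoon 3, Ito 4, Varga 0.
Xu leads with 6 wins (next highest: 5).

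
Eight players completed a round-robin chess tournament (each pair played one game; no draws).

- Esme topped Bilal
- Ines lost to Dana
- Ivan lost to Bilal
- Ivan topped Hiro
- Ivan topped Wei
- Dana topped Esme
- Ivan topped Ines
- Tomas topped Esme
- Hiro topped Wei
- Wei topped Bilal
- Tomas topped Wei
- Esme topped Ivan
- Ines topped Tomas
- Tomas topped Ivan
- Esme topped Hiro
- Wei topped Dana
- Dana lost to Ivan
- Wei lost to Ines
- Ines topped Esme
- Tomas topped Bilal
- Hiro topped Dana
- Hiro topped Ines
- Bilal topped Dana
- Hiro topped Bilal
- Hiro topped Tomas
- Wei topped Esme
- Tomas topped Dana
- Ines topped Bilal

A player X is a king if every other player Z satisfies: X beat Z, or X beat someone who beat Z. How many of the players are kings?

Esme reaches everyone (king).
Tomas reaches everyone (king).
Hiro reaches everyone (king).
Wei cannot reach Tomas in two steps.
Ines reaches everyone (king).
Bilal cannot reach Tomas in two steps.
Dana reaches everyone (king).
Ivan reaches everyone (king).
Kings: Esme, Tomas, Hiro, Ines, Dana, Ivan — 6.

6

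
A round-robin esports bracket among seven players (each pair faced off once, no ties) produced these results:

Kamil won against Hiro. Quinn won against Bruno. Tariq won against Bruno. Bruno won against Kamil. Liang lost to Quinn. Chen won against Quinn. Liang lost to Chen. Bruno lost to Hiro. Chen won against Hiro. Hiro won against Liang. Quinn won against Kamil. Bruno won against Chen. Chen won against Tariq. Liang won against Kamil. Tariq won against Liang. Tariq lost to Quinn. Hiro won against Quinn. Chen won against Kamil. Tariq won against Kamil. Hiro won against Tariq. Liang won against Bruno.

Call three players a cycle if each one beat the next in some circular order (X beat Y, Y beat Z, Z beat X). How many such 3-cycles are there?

Win totals: Tariq 3, Chen 5, Kamil 1, Liang 2, Quinn 4, Hiro 4, Bruno 2.
A player with w wins dominates both others in C(w,2) triples; summing gives 3 + 10 + 0 + 1 + 6 + 6 + 1 = 27 transitive triples.
Total triples C(7,3) = 35, so cyclic triples = 35 − 27 = 8.

8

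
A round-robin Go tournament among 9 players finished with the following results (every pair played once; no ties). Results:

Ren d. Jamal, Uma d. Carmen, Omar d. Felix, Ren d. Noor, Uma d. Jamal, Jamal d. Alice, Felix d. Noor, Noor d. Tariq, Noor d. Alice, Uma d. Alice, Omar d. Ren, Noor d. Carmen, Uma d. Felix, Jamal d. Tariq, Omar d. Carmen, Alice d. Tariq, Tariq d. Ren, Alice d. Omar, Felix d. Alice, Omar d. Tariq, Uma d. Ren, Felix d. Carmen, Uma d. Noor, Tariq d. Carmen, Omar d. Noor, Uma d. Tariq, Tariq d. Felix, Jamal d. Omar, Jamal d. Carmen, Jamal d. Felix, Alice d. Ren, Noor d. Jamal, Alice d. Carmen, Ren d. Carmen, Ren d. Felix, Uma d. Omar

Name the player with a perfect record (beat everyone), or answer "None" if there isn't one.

Uma

Uma has 8 wins out of 8 opponents — a perfect record.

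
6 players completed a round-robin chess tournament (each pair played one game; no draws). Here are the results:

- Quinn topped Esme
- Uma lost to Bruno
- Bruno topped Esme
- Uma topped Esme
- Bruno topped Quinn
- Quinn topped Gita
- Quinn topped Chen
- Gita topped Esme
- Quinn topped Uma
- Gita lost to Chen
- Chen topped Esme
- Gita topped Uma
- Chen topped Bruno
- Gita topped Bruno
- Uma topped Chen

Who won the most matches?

Win totals: Chen 3, Bruno 3, Gita 3, Uma 2, Esme 0, Quinn 4.
Quinn leads with 4 wins (next highest: 3).

Quinn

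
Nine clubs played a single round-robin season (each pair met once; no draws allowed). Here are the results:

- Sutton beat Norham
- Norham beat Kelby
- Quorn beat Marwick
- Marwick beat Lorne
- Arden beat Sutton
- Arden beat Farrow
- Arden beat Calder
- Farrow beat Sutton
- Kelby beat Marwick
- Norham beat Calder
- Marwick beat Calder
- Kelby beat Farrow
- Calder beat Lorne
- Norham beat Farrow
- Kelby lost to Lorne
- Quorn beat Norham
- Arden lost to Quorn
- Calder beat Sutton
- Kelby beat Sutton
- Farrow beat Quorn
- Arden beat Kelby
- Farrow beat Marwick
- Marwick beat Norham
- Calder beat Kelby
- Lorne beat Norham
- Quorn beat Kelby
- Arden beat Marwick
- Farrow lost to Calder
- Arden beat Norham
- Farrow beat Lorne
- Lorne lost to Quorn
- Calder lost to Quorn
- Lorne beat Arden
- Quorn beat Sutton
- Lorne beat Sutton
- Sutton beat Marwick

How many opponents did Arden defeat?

Arden's results: beat Sutton, Norham, Calder, Kelby, Farrow, Marwick; lost to Quorn, Lorne.
That is 6 wins.

6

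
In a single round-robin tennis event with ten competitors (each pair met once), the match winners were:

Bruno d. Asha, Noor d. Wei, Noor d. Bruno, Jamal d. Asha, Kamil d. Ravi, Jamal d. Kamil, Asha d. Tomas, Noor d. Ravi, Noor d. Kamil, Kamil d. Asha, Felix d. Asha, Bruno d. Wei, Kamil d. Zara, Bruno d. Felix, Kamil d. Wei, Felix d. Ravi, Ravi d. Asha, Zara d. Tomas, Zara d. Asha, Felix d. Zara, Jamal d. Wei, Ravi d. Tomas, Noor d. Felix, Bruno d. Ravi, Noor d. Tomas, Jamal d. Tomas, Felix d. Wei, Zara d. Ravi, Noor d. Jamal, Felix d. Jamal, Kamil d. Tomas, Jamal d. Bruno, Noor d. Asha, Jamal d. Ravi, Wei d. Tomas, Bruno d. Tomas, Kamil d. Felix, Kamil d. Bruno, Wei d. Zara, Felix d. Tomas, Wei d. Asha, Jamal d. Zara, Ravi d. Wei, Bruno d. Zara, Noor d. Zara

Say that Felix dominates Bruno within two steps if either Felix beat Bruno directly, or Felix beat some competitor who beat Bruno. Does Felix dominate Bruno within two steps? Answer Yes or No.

Felix did not beat Bruno directly.
Felix beat Wei, Asha, Ravi, Jamal, Zara, Tomas. Of those, Jamal beat Bruno.

Yes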